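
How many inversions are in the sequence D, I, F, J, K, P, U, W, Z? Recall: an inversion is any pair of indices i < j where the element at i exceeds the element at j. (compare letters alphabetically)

1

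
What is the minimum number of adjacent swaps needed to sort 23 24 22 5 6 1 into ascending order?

13

The minimum number of adjacent swaps to sort an array equals its inversion count, since every such swap removes exactly one inversion.
Count inversions — for each element, later elements that are smaller:
23: 22, 5, 6, 1 → 4
24: 22, 5, 6, 1 → 4
22: 5, 6, 1 → 3
5: 1 → 1
6: 1 → 1
1: none → 0
Total inversions: 4 + 4 + 3 + 1 + 1 + 0 = 13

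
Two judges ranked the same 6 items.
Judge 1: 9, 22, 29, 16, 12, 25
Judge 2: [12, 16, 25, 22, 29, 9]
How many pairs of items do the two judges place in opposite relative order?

12

Assign each item its position (1..6) in the first ordering, then rewrite the second ordering as that position sequence:
positions: 9→1, 22→2, 29→3, 16→4, 12→5, 25→6
second ordering as positions: [5, 4, 6, 2, 3, 1]
Discordant pairs = inversions in this position sequence.
5: 4, 2, 3, 1 → 4
4: 2, 3, 1 → 3
6: 2, 3, 1 → 3
2: 1 → 1
3: 1 → 1
1: 0
Total: 4 + 3 + 3 + 1 + 1 + 0 = 12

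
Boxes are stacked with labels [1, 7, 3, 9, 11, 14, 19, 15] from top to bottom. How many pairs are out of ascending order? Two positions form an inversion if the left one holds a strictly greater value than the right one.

Element-by-element contributions:
1: 0
7: 1
3: 0
9: 0
11: 0
14: 0
19: 1
15: 0
Sum: 0 + 1 + 0 + 0 + 0 + 0 + 1 + 0 = 2

2 inversions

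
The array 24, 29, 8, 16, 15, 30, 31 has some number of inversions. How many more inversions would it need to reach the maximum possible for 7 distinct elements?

14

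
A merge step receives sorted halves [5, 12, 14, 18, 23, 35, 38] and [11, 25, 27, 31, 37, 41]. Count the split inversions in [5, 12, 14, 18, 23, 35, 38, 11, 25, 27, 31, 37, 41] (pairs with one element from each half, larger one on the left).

13 cross-inversions

Take each right-half value and tally the left-half values above it:
r = 11: 12, 14, 18, 23, 35, 38 → 6
r = 25: 35, 38 → 2
r = 27: 35, 38 → 2
r = 31: 35, 38 → 2
r = 37: 38 → 1
r = 41: none → 0
Cross-inversions: 6 + 2 + 2 + 2 + 1 + 0 = 13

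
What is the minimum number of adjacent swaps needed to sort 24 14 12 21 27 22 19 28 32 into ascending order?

10

Minimum adjacent swaps = number of inversions (each swap of adjacent out-of-order elements removes one inversion and no swap can remove more).
Count inversions — for each element, later elements that are smaller:
24: 14, 12, 21, 22, 19 → 5
14: 12 → 1
12: none → 0
21: 19 → 1
27: 22, 19 → 2
22: 19 → 1
19: none → 0
28: none → 0
32: none → 0
Total inversions: 5 + 1 + 0 + 1 + 2 + 1 + 0 + 0 + 0 = 10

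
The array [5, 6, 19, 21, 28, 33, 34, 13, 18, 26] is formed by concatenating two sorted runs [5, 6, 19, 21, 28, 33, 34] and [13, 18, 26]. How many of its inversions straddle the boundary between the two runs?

Count, for every r in R, how many entries of L exceed r:
r = 13: 19, 21, 28, 33, 34 → 5
r = 18: 19, 21, 28, 33, 34 → 5
r = 26: 28, 33, 34 → 3
Cross-inversions: 5 + 5 + 3 = 13

13 cross-inversions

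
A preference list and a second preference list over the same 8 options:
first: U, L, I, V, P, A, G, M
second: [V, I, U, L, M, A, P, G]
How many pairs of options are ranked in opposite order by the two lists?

9

Assign each item its position (1..8) in the first ordering, then rewrite the second ordering as that position sequence:
positions: U→1, L→2, I→3, V→4, P→5, A→6, G→7, M→8
second ordering as positions: [4, 3, 1, 2, 8, 6, 5, 7]
Discordant pairs = inversions in this position sequence.
4: 3, 1, 2 → 3
3: 1, 2 → 2
1: 0
2: 0
8: 6, 5, 7 → 3
6: 5 → 1
5: 0
7: 0
Total: 3 + 2 + 0 + 0 + 3 + 1 + 0 + 0 = 9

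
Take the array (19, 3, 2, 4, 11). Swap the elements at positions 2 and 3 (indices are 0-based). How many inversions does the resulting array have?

6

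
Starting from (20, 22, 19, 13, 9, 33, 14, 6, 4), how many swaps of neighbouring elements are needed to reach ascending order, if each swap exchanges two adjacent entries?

There are 28 swaps.

Each adjacent swap fixes exactly one inversion, so the minimum swap count equals the number of inversions.
Count inversions — for each element, later elements that are smaller:
20: 19, 13, 9, 14, 6, 4 → 6
22: 19, 13, 9, 14, 6, 4 → 6
19: 13, 9, 14, 6, 4 → 5
13: 9, 6, 4 → 3
9: 6, 4 → 2
33: 14, 6, 4 → 3
14: 6, 4 → 2
6: 4 → 1
4: none → 0
Total inversions: 6 + 6 + 5 + 3 + 2 + 3 + 2 + 1 + 0 = 28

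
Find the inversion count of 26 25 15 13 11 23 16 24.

Out-of-order pairs: 17

For each element, count later entries that are smaller:
26: 7
25: 6
15: 2
13: 1
11: 0
23: 1
16: 0
24: 0
Sum: 7 + 6 + 2 + 1 + 0 + 1 + 0 + 0 = 17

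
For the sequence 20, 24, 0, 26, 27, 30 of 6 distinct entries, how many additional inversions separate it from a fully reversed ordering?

13

Maximum inversions for 6 distinct elements is C(6, 2) = 6·5/2 = 15.
Current inversions — for each element, count later smaller elements:
20: 1
24: 1
0: 0
26: 0
27: 0
30: 0
Current total: 1 + 1 + 0 + 0 + 0 + 0 = 2
Shortfall: 15 − 2 = 13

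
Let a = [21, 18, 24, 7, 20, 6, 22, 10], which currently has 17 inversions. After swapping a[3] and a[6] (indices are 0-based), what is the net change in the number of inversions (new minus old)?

+3

Positions 3 and 6 hold 7 and 22; after swapping, the array is [21, 18, 24, 22, 20, 6, 7, 10].
Element-by-element contributions:
21: 5
18: 3
24: 5
22: 4
20: 3
6: 0
7: 0
10: 0
Sum: 5 + 3 + 5 + 4 + 3 + 0 + 0 + 0 = 20
Change: 20 − 17 = +3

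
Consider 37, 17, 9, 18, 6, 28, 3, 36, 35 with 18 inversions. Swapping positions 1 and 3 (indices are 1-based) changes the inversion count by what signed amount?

Positions 1 and 3 hold 37 and 9; after swapping, the array is [9, 17, 37, 18, 6, 28, 3, 36, 35].
Count, for each position, how many later elements it exceeds:
9 → 6, 3 → 2
17 → 6, 3 → 2
37 → 18, 6, 28, 3, 36, 35 → 6
18 → 6, 3 → 2
6 → 3 → 1
28 → 3 → 1
3 → none → 0
36 → 35 → 1
35 → none → 0
Sum: 2 + 2 + 6 + 2 + 1 + 1 + 0 + 1 + 0 = 15
Change: 15 − 18 = -3

-3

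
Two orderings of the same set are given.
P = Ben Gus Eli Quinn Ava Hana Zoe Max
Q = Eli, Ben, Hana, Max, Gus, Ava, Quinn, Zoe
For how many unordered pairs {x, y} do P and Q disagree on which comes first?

Assign each item its position (1..8) in the first ordering, then rewrite the second ordering as that position sequence:
positions: Ben→1, Gus→2, Eli→3, Quinn→4, Ava→5, Hana→6, Zoe→7, Max→8
second ordering as positions: [3, 1, 6, 8, 2, 5, 4, 7]
Discordant pairs = inversions in this position sequence.
3: 1, 2 → 2
1: 0
6: 2, 5, 4 → 3
8: 2, 5, 4, 7 → 4
2: 0
5: 4 → 1
4: 0
7: 0
Total: 2 + 0 + 3 + 4 + 0 + 1 + 0 + 0 = 10

There are 10 disagreeing pairs.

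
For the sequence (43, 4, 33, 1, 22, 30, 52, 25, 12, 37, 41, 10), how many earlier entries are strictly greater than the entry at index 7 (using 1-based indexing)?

0

The element at index 7 is 52.
Elements before it: 43, 4, 33, 1, 22, 30
None of them are larger than 52.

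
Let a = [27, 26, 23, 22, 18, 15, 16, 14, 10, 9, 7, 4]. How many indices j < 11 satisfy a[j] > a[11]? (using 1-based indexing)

10

The element at index 11 is 7.
Elements before it: 27, 26, 23, 22, 18, 15, 16, 14, 10, 9
Those larger than 7: 27, 26, 23, 22, 18, 15, 16, 14, 10, 9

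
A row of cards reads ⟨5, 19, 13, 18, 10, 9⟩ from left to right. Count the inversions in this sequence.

9

For each element, count later entries that are smaller:
5 → none → 0
19 → 13, 18, 10, 9 → 4
13 → 10, 9 → 2
18 → 10, 9 → 2
10 → 9 → 1
9 → none → 0
Sum: 0 + 4 + 2 + 2 + 1 + 0 = 9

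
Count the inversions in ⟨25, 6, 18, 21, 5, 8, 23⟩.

11

Out-of-order index pairs (1-indexed):
(1,2): 25 > 6
(1,3): 25 > 18
(1,4): 25 > 21
(1,5): 25 > 5
(1,6): 25 > 8
(1,7): 25 > 23
(2,5): 6 > 5
(3,5): 18 > 5
(3,6): 18 > 8
(4,5): 21 > 5
(4,6): 21 > 8
That's 11 pairs.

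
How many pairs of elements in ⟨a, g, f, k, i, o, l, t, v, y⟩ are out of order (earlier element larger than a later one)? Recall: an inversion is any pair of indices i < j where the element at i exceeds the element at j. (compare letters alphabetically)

Sweep left to right; for each value list the smaller values that follow it:
a → none → 0
g → f → 1
f → none → 0
k → i → 1
i → none → 0
o → l → 1
l → none → 0
t → none → 0
v → none → 0
y → none → 0
Sum: 0 + 1 + 0 + 1 + 0 + 1 + 0 + 0 + 0 + 0 = 3

3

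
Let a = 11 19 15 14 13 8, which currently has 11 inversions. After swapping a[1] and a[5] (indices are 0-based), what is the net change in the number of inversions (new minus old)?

Positions 1 and 5 hold 19 and 8; after swapping, the array is [11, 8, 15, 14, 13, 19].
For each element, count later entries that are smaller:
11 → 8 → 1
8 → none → 0
15 → 14, 13 → 2
14 → 13 → 1
13 → none → 0
19 → none → 0
Sum: 1 + 0 + 2 + 1 + 0 + 0 = 4
Change: 4 − 11 = -7

-7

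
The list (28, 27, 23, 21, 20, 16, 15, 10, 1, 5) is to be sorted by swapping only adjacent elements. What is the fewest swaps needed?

Swaps: 44

The minimum number of adjacent swaps to sort an array equals its inversion count, since every such swap removes exactly one inversion.
Count inversions — for each element, later elements that are smaller:
28: 27, 23, 21, 20, 16, 15, 10, 1, 5 → 9
27: 23, 21, 20, 16, 15, 10, 1, 5 → 8
23: 21, 20, 16, 15, 10, 1, 5 → 7
21: 20, 16, 15, 10, 1, 5 → 6
20: 16, 15, 10, 1, 5 → 5
16: 15, 10, 1, 5 → 4
15: 10, 1, 5 → 3
10: 1, 5 → 2
1: none → 0
5: none → 0
Total inversions: 9 + 8 + 7 + 6 + 5 + 4 + 3 + 2 + 0 + 0 = 44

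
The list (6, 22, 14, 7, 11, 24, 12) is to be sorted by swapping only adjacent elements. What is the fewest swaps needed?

8 swaps

Each adjacent swap fixes exactly one inversion, so the minimum swap count equals the number of inversions.
Count inversions — for each element, later elements that are smaller:
6: none → 0
22: 14, 7, 11, 12 → 4
14: 7, 11, 12 → 3
7: none → 0
11: none → 0
24: 12 → 1
12: none → 0
Total inversions: 0 + 4 + 3 + 0 + 0 + 1 + 0 = 8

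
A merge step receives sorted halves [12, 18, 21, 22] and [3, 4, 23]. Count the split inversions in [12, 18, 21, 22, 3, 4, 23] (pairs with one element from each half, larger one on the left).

8 cross-inversions

Take each right-half value and tally the left-half values above it:
r = 3: 12, 18, 21, 22 → 4
r = 4: 12, 18, 21, 22 → 4
r = 23: none → 0
Cross-inversions: 4 + 4 + 0 = 8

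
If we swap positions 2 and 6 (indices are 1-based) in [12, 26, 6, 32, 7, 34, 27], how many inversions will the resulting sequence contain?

10

Positions 2 and 6 hold 26 and 34; after swapping, the array is [12, 34, 6, 32, 7, 26, 27].
For each element, count later entries that are smaller:
12: 2
34: 5
6: 0
32: 3
7: 0
26: 0
27: 0
Sum: 2 + 5 + 0 + 3 + 0 + 0 + 0 = 10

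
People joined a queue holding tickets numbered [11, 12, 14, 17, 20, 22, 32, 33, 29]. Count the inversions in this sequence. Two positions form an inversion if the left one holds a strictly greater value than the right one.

For each element, count later entries that are smaller:
11 → none → 0
12 → none → 0
14 → none → 0
17 → none → 0
20 → none → 0
22 → none → 0
32 → 29 → 1
33 → 29 → 1
29 → none → 0
Sum: 0 + 0 + 0 + 0 + 0 + 0 + 1 + 1 + 0 = 2

There are 2 inversions.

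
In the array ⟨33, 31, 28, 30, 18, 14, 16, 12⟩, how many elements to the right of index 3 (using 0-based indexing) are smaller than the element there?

4

The element at index 3 is 30.
Elements after it: 18, 14, 16, 12
Those smaller than 30: 18, 14, 16, 12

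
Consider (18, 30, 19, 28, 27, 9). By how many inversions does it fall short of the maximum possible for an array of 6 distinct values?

6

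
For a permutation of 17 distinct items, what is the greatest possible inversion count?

The maximum occurs when the array is in strictly decreasing order: every one of the C(17, 2) pairs is inverted.
C(17, 2) = 17·16/2 = 136

Inversions: 136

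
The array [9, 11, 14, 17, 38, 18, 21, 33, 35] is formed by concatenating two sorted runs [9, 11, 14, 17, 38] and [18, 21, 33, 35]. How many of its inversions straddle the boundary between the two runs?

For each element r of the right run, count left-run elements greater than r:
r = 18: 38 → 1
r = 21: 38 → 1
r = 33: 38 → 1
r = 35: 38 → 1
Cross-inversions: 1 + 1 + 1 + 1 = 4

4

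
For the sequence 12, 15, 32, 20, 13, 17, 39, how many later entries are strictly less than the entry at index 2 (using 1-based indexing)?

The element at index 2 is 15.
Elements after it: 32, 20, 13, 17, 39
Those smaller than 15: 13

1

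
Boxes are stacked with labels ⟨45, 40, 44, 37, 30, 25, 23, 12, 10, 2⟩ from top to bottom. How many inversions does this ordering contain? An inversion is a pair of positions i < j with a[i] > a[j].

For each element, count later entries that are smaller:
45 → 40, 44, 37, 30, 25, 23, 12, 10, 2 → 9
40 → 37, 30, 25, 23, 12, 10, 2 → 7
44 → 37, 30, 25, 23, 12, 10, 2 → 7
37 → 30, 25, 23, 12, 10, 2 → 6
30 → 25, 23, 12, 10, 2 → 5
25 → 23, 12, 10, 2 → 4
23 → 12, 10, 2 → 3
12 → 10, 2 → 2
10 → 2 → 1
2 → none → 0
Sum: 9 + 7 + 7 + 6 + 5 + 4 + 3 + 2 + 1 + 0 = 44

44 inversions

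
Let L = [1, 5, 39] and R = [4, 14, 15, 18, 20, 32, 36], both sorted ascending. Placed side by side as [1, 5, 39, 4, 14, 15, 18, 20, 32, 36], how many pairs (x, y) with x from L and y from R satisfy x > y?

Count, for every r in R, how many entries of L exceed r:
r = 4: 5, 39 → 2
r = 14: 39 → 1
r = 15: 39 → 1
r = 18: 39 → 1
r = 20: 39 → 1
r = 32: 39 → 1
r = 36: 39 → 1
Cross-inversions: 2 + 1 + 1 + 1 + 1 + 1 + 1 = 8

8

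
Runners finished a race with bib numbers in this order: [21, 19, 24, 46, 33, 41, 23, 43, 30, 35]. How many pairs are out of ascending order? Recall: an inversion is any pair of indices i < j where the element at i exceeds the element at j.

15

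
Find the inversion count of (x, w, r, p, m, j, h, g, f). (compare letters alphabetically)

36 out-of-order pairs

Count, for each position, how many later elements it exceeds:
x: 8
w: 7
r: 6
p: 5
m: 4
j: 3
h: 2
g: 1
f: 0
Sum: 8 + 7 + 6 + 5 + 4 + 3 + 2 + 1 + 0 = 36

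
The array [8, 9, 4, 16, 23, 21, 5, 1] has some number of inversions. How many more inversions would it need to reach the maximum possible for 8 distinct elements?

13

Maximum inversions for 8 distinct elements is C(8, 2) = 8·7/2 = 28.
Current inversions — for each element, count later smaller elements:
8: 3
9: 3
4: 1
16: 2
23: 3
21: 2
5: 1
1: 0
Current total: 3 + 3 + 1 + 2 + 3 + 2 + 1 + 0 = 15
Shortfall: 28 − 15 = 13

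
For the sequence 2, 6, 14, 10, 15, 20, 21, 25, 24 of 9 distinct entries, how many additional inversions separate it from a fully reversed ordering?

Maximum inversions for 9 distinct elements is C(9, 2) = 9·8/2 = 36.
Current inversions — for each element, count later smaller elements:
2: 0
6: 0
14: 1
10: 0
15: 0
20: 0
21: 0
25: 1
24: 0
Current total: 0 + 0 + 1 + 0 + 0 + 0 + 0 + 1 + 0 = 2
Shortfall: 36 − 2 = 34

34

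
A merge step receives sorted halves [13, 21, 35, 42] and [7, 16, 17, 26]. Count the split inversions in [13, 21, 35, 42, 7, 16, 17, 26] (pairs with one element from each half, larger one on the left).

Count, for every r in R, how many entries of L exceed r:
r = 7: 13, 21, 35, 42 → 4
r = 16: 21, 35, 42 → 3
r = 17: 21, 35, 42 → 3
r = 26: 35, 42 → 2
Cross-inversions: 4 + 3 + 3 + 2 = 12

12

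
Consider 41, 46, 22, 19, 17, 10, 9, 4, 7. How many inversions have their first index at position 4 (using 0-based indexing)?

The element at index 4 is 17.
Elements after it: 10, 9, 4, 7
Those smaller than 17: 10, 9, 4, 7

4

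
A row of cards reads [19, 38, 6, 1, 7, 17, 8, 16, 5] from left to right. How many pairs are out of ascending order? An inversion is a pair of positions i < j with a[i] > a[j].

Element-by-element contributions:
19: 7
38: 7
6: 2
1: 0
7: 1
17: 3
8: 1
16: 1
5: 0
Sum: 7 + 7 + 2 + 0 + 1 + 3 + 1 + 1 + 0 = 22

22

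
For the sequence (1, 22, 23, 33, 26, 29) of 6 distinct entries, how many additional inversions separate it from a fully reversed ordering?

Maximum inversions for 6 distinct elements is C(6, 2) = 6·5/2 = 15.
Current inversions — for each element, count later smaller elements:
1: 0
22: 0
23: 0
33: 2
26: 0
29: 0
Current total: 0 + 0 + 0 + 2 + 0 + 0 = 2
Shortfall: 15 − 2 = 13

13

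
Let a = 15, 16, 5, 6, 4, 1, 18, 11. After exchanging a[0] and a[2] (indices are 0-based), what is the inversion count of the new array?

15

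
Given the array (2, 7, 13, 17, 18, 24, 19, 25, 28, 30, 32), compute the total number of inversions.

1 inversion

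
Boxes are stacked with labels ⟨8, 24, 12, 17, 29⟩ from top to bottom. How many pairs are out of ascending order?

For each element, count later entries that are smaller:
8 → none → 0
24 → 12, 17 → 2
12 → none → 0
17 → none → 0
29 → none → 0
Sum: 0 + 2 + 0 + 0 + 0 = 2

2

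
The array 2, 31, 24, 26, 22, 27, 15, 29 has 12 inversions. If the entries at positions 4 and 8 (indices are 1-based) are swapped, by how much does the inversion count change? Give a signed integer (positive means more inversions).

+3

Positions 4 and 8 hold 26 and 29; after swapping, the array is [2, 31, 24, 29, 22, 27, 15, 26].
Sweep left to right; for each value list the smaller values that follow it:
2: 0
31: 6
24: 2
29: 4
22: 1
27: 2
15: 0
26: 0
Sum: 0 + 6 + 2 + 4 + 1 + 2 + 0 + 0 = 15
Change: 15 − 12 = +3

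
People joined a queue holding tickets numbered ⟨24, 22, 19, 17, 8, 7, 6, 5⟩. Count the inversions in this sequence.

28

Sweep left to right; for each value list the smaller values that follow it:
24 → 22, 19, 17, 8, 7, 6, 5 → 7
22 → 19, 17, 8, 7, 6, 5 → 6
19 → 17, 8, 7, 6, 5 → 5
17 → 8, 7, 6, 5 → 4
8 → 7, 6, 5 → 3
7 → 6, 5 → 2
6 → 5 → 1
5 → none → 0
Sum: 7 + 6 + 5 + 4 + 3 + 2 + 1 + 0 = 28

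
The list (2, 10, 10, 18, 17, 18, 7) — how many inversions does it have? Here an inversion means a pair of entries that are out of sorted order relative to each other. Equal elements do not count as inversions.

Count, for each position, how many later elements it exceeds:
2: 0
10: 1
10: 1
18: 2
17: 1
18: 1
7: 0
Sum: 0 + 1 + 1 + 2 + 1 + 1 + 0 = 6

Out-of-order pairs: 6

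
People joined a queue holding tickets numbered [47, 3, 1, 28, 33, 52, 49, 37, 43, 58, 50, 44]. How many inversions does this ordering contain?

19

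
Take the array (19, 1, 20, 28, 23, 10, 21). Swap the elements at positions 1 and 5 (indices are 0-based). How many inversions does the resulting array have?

9

Positions 1 and 5 hold 1 and 10; after swapping, the array is [19, 10, 20, 28, 23, 1, 21].
Sweep left to right; for each value list the smaller values that follow it:
19: 2
10: 1
20: 1
28: 3
23: 2
1: 0
21: 0
Sum: 2 + 1 + 1 + 3 + 2 + 0 + 0 = 9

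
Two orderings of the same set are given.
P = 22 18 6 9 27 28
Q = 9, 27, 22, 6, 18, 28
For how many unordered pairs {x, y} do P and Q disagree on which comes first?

Assign each item its position (1..6) in the first ordering, then rewrite the second ordering as that position sequence:
positions: 22→1, 18→2, 6→3, 9→4, 27→5, 28→6
second ordering as positions: [4, 5, 1, 3, 2, 6]
Discordant pairs = inversions in this position sequence.
4: 1, 3, 2 → 3
5: 1, 3, 2 → 3
1: 0
3: 2 → 1
2: 0
6: 0
Total: 3 + 3 + 0 + 1 + 0 + 0 = 7

7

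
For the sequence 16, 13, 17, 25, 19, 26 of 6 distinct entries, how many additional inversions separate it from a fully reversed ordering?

Maximum inversions for 6 distinct elements is C(6, 2) = 6·5/2 = 15.
Current inversions — for each element, count later smaller elements:
16: 1
13: 0
17: 0
25: 1
19: 0
26: 0
Current total: 1 + 0 + 0 + 1 + 0 + 0 = 2
Shortfall: 15 − 2 = 13

13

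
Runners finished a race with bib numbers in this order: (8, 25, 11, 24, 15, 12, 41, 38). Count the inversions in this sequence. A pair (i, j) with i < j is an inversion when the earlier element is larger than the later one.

8

Element-by-element contributions:
8 → none → 0
25 → 11, 24, 15, 12 → 4
11 → none → 0
24 → 15, 12 → 2
15 → 12 → 1
12 → none → 0
41 → 38 → 1
38 → none → 0
Sum: 0 + 4 + 0 + 2 + 1 + 0 + 1 + 0 = 8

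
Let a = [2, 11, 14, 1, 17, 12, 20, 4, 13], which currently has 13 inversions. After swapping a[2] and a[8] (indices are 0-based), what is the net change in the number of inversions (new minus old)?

-1

Positions 2 and 8 hold 14 and 13; after swapping, the array is [2, 11, 13, 1, 17, 12, 20, 4, 14].
For each element, count later entries that are smaller:
2 → 1 → 1
11 → 1, 4 → 2
13 → 1, 12, 4 → 3
1 → none → 0
17 → 12, 4, 14 → 3
12 → 4 → 1
20 → 4, 14 → 2
4 → none → 0
14 → none → 0
Sum: 1 + 2 + 3 + 0 + 3 + 1 + 2 + 0 + 0 = 12
Change: 12 − 13 = -1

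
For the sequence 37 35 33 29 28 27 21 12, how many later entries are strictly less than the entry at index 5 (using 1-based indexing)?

3

The element at index 5 is 28.
Elements after it: 27, 21, 12
Those smaller than 28: 27, 21, 12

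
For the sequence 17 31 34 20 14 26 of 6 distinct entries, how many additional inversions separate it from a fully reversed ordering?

Maximum inversions for 6 distinct elements is C(6, 2) = 6·5/2 = 15.
Current inversions — for each element, count later smaller elements:
17: 1
31: 3
34: 3
20: 1
14: 0
26: 0
Current total: 1 + 3 + 3 + 1 + 0 + 0 = 8
Shortfall: 15 − 8 = 7

7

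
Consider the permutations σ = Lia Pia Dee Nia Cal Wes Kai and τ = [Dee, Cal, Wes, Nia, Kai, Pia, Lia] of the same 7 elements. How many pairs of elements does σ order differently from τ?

There are 13 discordant pairs.

Assign each item its position (1..7) in the first ordering, then rewrite the second ordering as that position sequence:
positions: Lia→1, Pia→2, Dee→3, Nia→4, Cal→5, Wes→6, Kai→7
second ordering as positions: [3, 5, 6, 4, 7, 2, 1]
Discordant pairs = inversions in this position sequence.
3: 2, 1 → 2
5: 4, 2, 1 → 3
6: 4, 2, 1 → 3
4: 2, 1 → 2
7: 2, 1 → 2
2: 1 → 1
1: 0
Total: 2 + 3 + 3 + 2 + 2 + 1 + 0 = 13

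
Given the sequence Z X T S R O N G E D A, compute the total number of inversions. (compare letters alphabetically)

Count, for each position, how many later elements it exceeds:
Z → X, T, S, R, O, N, G, E, D, A → 10
X → T, S, R, O, N, G, E, D, A → 9
T → S, R, O, N, G, E, D, A → 8
S → R, O, N, G, E, D, A → 7
R → O, N, G, E, D, A → 6
O → N, G, E, D, A → 5
N → G, E, D, A → 4
G → E, D, A → 3
E → D, A → 2
D → A → 1
A → none → 0
Sum: 10 + 9 + 8 + 7 + 6 + 5 + 4 + 3 + 2 + 1 + 0 = 55

55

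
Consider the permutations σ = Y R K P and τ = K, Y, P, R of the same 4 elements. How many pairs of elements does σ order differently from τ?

There are 3 discordant pairs.

Assign each item its position (1..4) in the first ordering, then rewrite the second ordering as that position sequence:
positions: Y→1, R→2, K→3, P→4
second ordering as positions: [3, 1, 4, 2]
Discordant pairs = inversions in this position sequence.
3: 1, 2 → 2
1: 0
4: 2 → 1
2: 0
Total: 2 + 0 + 1 + 0 = 3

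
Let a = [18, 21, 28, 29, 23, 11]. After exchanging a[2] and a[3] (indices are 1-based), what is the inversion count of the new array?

8 inversions

Positions 2 and 3 hold 21 and 28; after swapping, the array is [18, 28, 21, 29, 23, 11].
For each element, count later entries that are smaller:
18: 1
28: 3
21: 1
29: 2
23: 1
11: 0
Sum: 1 + 3 + 1 + 2 + 1 + 0 = 8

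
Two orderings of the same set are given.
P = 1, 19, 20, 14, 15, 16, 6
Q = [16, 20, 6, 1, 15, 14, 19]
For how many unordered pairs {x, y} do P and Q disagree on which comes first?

14

Assign each item its position (1..7) in the first ordering, then rewrite the second ordering as that position sequence:
positions: 1→1, 19→2, 20→3, 14→4, 15→5, 16→6, 6→7
second ordering as positions: [6, 3, 7, 1, 5, 4, 2]
Discordant pairs = inversions in this position sequence.
6: 3, 1, 5, 4, 2 → 5
3: 1, 2 → 2
7: 1, 5, 4, 2 → 4
1: 0
5: 4, 2 → 2
4: 2 → 1
2: 0
Total: 5 + 2 + 4 + 0 + 2 + 1 + 0 = 14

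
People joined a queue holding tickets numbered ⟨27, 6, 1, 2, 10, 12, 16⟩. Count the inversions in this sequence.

Inversion pairs (indices are 1-based):
(1,2): 27 > 6
(1,3): 27 > 1
(1,4): 27 > 2
(1,5): 27 > 10
(1,6): 27 > 12
(1,7): 27 > 16
(2,3): 6 > 1
(2,4): 6 > 2
That's 8 pairs.

8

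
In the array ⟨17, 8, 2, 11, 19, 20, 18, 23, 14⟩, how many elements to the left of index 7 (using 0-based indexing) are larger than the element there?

0

The element at index 7 is 23.
Elements before it: 17, 8, 2, 11, 19, 20, 18
None of them are larger than 23.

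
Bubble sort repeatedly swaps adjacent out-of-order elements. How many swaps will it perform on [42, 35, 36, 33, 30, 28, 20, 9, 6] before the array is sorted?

Minimum adjacent swaps = number of inversions (each swap of adjacent out-of-order elements removes one inversion and no swap can remove more).
Count inversions — for each element, later elements that are smaller:
42: 35, 36, 33, 30, 28, 20, 9, 6 → 8
35: 33, 30, 28, 20, 9, 6 → 6
36: 33, 30, 28, 20, 9, 6 → 6
33: 30, 28, 20, 9, 6 → 5
30: 28, 20, 9, 6 → 4
28: 20, 9, 6 → 3
20: 9, 6 → 2
9: 6 → 1
6: none → 0
Total inversions: 8 + 6 + 6 + 5 + 4 + 3 + 2 + 1 + 0 = 35

35 swaps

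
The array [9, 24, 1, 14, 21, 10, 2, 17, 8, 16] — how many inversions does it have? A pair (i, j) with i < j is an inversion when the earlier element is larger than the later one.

23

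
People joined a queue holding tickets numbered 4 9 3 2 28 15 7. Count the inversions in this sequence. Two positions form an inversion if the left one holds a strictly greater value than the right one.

9 inversions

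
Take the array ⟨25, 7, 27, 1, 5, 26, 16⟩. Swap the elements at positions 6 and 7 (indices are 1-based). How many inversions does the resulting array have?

Positions 6 and 7 hold 26 and 16; after swapping, the array is [25, 7, 27, 1, 5, 16, 26].
Sweep left to right; for each value list the smaller values that follow it:
25 → 7, 1, 5, 16 → 4
7 → 1, 5 → 2
27 → 1, 5, 16, 26 → 4
1 → none → 0
5 → none → 0
16 → none → 0
26 → none → 0
Sum: 4 + 2 + 4 + 0 + 0 + 0 + 0 = 10

10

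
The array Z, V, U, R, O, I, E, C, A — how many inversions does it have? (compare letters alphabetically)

For each element, count later entries that are smaller:
Z → V, U, R, O, I, E, C, A → 8
V → U, R, O, I, E, C, A → 7
U → R, O, I, E, C, A → 6
R → O, I, E, C, A → 5
O → I, E, C, A → 4
I → E, C, A → 3
E → C, A → 2
C → A → 1
A → none → 0
Sum: 8 + 7 + 6 + 5 + 4 + 3 + 2 + 1 + 0 = 36

36 inversions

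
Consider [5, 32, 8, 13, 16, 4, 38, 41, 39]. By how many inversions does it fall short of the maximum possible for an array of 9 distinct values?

27 inversions short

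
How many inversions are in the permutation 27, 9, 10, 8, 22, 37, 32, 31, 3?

Element-by-element contributions:
27: 5
9: 2
10: 2
8: 1
22: 1
37: 3
32: 2
31: 1
3: 0
Sum: 5 + 2 + 2 + 1 + 1 + 3 + 2 + 1 + 0 = 17

17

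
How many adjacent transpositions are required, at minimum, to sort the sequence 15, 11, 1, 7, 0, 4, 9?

The minimum number of adjacent swaps to sort an array equals its inversion count, since every such swap removes exactly one inversion.
Count inversions — for each element, later elements that are smaller:
15: 11, 1, 7, 0, 4, 9 → 6
11: 1, 7, 0, 4, 9 → 5
1: 0 → 1
7: 0, 4 → 2
0: none → 0
4: none → 0
9: none → 0
Total inversions: 6 + 5 + 1 + 2 + 0 + 0 + 0 = 14

14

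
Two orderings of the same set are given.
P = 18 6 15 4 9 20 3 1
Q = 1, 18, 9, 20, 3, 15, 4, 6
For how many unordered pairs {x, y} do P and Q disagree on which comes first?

Assign each item its position (1..8) in the first ordering, then rewrite the second ordering as that position sequence:
positions: 18→1, 6→2, 15→3, 4→4, 9→5, 20→6, 3→7, 1→8
second ordering as positions: [8, 1, 5, 6, 7, 3, 4, 2]
Discordant pairs = inversions in this position sequence.
8: 1, 5, 6, 7, 3, 4, 2 → 7
1: 0
5: 3, 4, 2 → 3
6: 3, 4, 2 → 3
7: 3, 4, 2 → 3
3: 2 → 1
4: 2 → 1
2: 0
Total: 7 + 0 + 3 + 3 + 3 + 1 + 1 + 0 = 18

18 disagreeing pairs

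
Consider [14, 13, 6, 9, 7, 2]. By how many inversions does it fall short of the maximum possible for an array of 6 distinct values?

2 inversions short

Maximum inversions for 6 distinct elements is C(6, 2) = 6·5/2 = 15.
Current inversions — for each element, count later smaller elements:
14: 5
13: 4
6: 1
9: 2
7: 1
2: 0
Current total: 5 + 4 + 1 + 2 + 1 + 0 = 13
Shortfall: 15 − 13 = 2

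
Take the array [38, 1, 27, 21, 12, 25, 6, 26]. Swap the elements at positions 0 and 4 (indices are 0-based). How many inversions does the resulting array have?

11

Positions 0 and 4 hold 38 and 12; after swapping, the array is [12, 1, 27, 21, 38, 25, 6, 26].
Element-by-element contributions:
12 → 1, 6 → 2
1 → none → 0
27 → 21, 25, 6, 26 → 4
21 → 6 → 1
38 → 25, 6, 26 → 3
25 → 6 → 1
6 → none → 0
26 → none → 0
Sum: 2 + 0 + 4 + 1 + 3 + 1 + 0 + 0 = 11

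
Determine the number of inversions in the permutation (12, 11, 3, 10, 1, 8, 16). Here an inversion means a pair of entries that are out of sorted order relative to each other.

12

Inversion pairs (indices are 0-based):
(0,1): 12 > 11
(0,2): 12 > 3
(0,3): 12 > 10
(0,4): 12 > 1
(0,5): 12 > 8
(1,2): 11 > 3
(1,3): 11 > 10
(1,4): 11 > 1
(1,5): 11 > 8
(2,4): 3 > 1
(3,4): 10 > 1
(3,5): 10 > 8
That's 12 pairs.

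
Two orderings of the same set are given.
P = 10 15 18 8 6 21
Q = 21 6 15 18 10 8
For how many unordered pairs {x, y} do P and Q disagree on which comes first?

Assign each item its position (1..6) in the first ordering, then rewrite the second ordering as that position sequence:
positions: 10→1, 15→2, 18→3, 8→4, 6→5, 21→6
second ordering as positions: [6, 5, 2, 3, 1, 4]
Discordant pairs = inversions in this position sequence.
6: 5, 2, 3, 1, 4 → 5
5: 2, 3, 1, 4 → 4
2: 1 → 1
3: 1 → 1
1: 0
4: 0
Total: 5 + 4 + 1 + 1 + 0 + 0 = 11

11 disagreeing pairs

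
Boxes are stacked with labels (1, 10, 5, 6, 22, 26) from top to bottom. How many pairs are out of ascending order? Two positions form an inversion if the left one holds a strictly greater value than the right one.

2

Out-of-order index pairs (0-indexed):
(1,2): 10 > 5
(1,3): 10 > 6
That's 2 pairs.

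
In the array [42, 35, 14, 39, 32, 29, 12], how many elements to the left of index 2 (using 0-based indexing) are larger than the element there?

2

The element at index 2 is 14.
Elements before it: 42, 35
Those larger than 14: 42, 35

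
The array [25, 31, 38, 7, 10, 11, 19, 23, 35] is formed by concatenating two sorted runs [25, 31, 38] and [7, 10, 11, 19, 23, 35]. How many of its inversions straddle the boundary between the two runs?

For each element r of the right run, count left-run elements greater than r:
r = 7: 25, 31, 38 → 3
r = 10: 25, 31, 38 → 3
r = 11: 25, 31, 38 → 3
r = 19: 25, 31, 38 → 3
r = 23: 25, 31, 38 → 3
r = 35: 38 → 1
Cross-inversions: 3 + 3 + 3 + 3 + 3 + 1 = 16

Cross-inversions: 16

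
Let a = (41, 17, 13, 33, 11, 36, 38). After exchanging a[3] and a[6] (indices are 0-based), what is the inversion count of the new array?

Positions 3 and 6 hold 33 and 38; after swapping, the array is [41, 17, 13, 38, 11, 36, 33].
Sweep left to right; for each value list the smaller values that follow it:
41 → 17, 13, 38, 11, 36, 33 → 6
17 → 13, 11 → 2
13 → 11 → 1
38 → 11, 36, 33 → 3
11 → none → 0
36 → 33 → 1
33 → none → 0
Sum: 6 + 2 + 1 + 3 + 0 + 1 + 0 = 13

13 inversions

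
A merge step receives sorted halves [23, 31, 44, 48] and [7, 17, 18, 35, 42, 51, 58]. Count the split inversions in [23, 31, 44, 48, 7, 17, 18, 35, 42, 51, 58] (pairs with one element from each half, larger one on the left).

There are 16 split inversions.

Count, for every r in R, how many entries of L exceed r:
r = 7: 23, 31, 44, 48 → 4
r = 17: 23, 31, 44, 48 → 4
r = 18: 23, 31, 44, 48 → 4
r = 35: 44, 48 → 2
r = 42: 44, 48 → 2
r = 51: none → 0
r = 58: none → 0
Cross-inversions: 4 + 4 + 4 + 2 + 2 + 0 + 0 = 16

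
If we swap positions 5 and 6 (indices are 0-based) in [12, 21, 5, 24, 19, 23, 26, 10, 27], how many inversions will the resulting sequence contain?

12

Positions 5 and 6 hold 23 and 26; after swapping, the array is [12, 21, 5, 24, 19, 26, 23, 10, 27].
Element-by-element contributions:
12 → 5, 10 → 2
21 → 5, 19, 10 → 3
5 → none → 0
24 → 19, 23, 10 → 3
19 → 10 → 1
26 → 23, 10 → 2
23 → 10 → 1
10 → none → 0
27 → none → 0
Sum: 2 + 3 + 0 + 3 + 1 + 2 + 1 + 0 + 0 = 12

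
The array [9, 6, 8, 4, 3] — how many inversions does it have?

9 inversions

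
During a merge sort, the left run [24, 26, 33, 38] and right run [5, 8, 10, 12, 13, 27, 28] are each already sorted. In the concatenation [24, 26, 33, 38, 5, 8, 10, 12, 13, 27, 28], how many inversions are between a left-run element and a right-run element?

Take each right-half value and tally the left-half values above it:
r = 5: 24, 26, 33, 38 → 4
r = 8: 24, 26, 33, 38 → 4
r = 10: 24, 26, 33, 38 → 4
r = 12: 24, 26, 33, 38 → 4
r = 13: 24, 26, 33, 38 → 4
r = 27: 33, 38 → 2
r = 28: 33, 38 → 2
Cross-inversions: 4 + 4 + 4 + 4 + 4 + 2 + 2 = 24

24 split inversions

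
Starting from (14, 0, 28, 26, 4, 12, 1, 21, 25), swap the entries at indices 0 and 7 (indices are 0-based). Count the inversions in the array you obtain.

There are 18 inversions.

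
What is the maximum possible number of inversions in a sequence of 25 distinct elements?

300

A reversed (strictly descending) arrangement makes every pair an inversion, giving C(25, 2) inversions.
C(25, 2) = 25·24/2 = 300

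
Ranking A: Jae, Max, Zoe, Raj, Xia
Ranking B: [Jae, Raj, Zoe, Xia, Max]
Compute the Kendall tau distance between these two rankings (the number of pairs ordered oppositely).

Assign each item its position (1..5) in the first ordering, then rewrite the second ordering as that position sequence:
positions: Jae→1, Max→2, Zoe→3, Raj→4, Xia→5
second ordering as positions: [1, 4, 3, 5, 2]
Discordant pairs = inversions in this position sequence.
1: 0
4: 3, 2 → 2
3: 2 → 1
5: 2 → 1
2: 0
Total: 0 + 2 + 1 + 1 + 0 = 4

Discordant pairs: 4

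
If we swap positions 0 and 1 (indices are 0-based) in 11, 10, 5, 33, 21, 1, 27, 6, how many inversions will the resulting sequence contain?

Positions 0 and 1 hold 11 and 10; after swapping, the array is [10, 11, 5, 33, 21, 1, 27, 6].
Element-by-element contributions:
10: 3
11: 3
5: 1
33: 4
21: 2
1: 0
27: 1
6: 0
Sum: 3 + 3 + 1 + 4 + 2 + 0 + 1 + 0 = 14

14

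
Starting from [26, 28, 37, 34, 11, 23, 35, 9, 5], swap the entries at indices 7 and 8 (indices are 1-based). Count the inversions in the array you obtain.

Positions 7 and 8 hold 35 and 9; after swapping, the array is [26, 28, 37, 34, 11, 23, 9, 35, 5].
Count, for each position, how many later elements it exceeds:
26: 4
28: 4
37: 6
34: 4
11: 2
23: 2
9: 1
35: 1
5: 0
Sum: 4 + 4 + 6 + 4 + 2 + 2 + 1 + 1 + 0 = 24

Inversions: 24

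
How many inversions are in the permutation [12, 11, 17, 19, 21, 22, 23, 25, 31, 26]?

Out-of-order pairs: 2

Element-by-element contributions:
12: 1
11: 0
17: 0
19: 0
21: 0
22: 0
23: 0
25: 0
31: 1
26: 0
Sum: 1 + 0 + 0 + 0 + 0 + 0 + 0 + 0 + 1 + 0 = 2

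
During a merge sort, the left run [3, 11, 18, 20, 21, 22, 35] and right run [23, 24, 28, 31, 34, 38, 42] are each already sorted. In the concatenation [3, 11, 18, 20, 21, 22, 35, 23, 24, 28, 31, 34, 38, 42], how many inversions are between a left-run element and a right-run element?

Count, for every r in R, how many entries of L exceed r:
r = 23: 35 → 1
r = 24: 35 → 1
r = 28: 35 → 1
r = 31: 35 → 1
r = 34: 35 → 1
r = 38: none → 0
r = 42: none → 0
Cross-inversions: 1 + 1 + 1 + 1 + 1 + 0 + 0 = 5

5 split inversions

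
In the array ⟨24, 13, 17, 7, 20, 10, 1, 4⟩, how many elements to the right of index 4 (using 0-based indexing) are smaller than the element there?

The element at index 4 is 20.
Elements after it: 10, 1, 4
Those smaller than 20: 10, 1, 4

3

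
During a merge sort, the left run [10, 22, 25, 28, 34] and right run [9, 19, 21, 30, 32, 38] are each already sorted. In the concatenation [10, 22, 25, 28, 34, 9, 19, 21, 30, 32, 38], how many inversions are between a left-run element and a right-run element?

For each element r of the right run, count left-run elements greater than r:
r = 9: 10, 22, 25, 28, 34 → 5
r = 19: 22, 25, 28, 34 → 4
r = 21: 22, 25, 28, 34 → 4
r = 30: 34 → 1
r = 32: 34 → 1
r = 38: none → 0
Cross-inversions: 5 + 4 + 4 + 1 + 1 + 0 = 15

15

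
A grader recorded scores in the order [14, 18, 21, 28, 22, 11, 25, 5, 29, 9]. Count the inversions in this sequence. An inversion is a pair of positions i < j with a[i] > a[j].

Count, for each position, how many later elements it exceeds:
14: 3
18: 3
21: 3
28: 5
22: 3
11: 2
25: 2
5: 0
29: 1
9: 0
Sum: 3 + 3 + 3 + 5 + 3 + 2 + 2 + 0 + 1 + 0 = 22

There are 22 out-of-order pairs.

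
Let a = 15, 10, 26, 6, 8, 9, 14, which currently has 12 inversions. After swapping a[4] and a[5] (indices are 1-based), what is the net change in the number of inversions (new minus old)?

+1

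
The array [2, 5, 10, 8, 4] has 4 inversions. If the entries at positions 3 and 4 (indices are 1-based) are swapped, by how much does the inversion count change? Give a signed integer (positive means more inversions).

-1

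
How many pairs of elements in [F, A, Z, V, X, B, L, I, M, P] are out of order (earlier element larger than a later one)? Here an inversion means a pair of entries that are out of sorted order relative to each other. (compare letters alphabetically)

20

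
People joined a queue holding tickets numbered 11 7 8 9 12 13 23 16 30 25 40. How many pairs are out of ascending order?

Count, for each position, how many later elements it exceeds:
11 → 7, 8, 9 → 3
7 → none → 0
8 → none → 0
9 → none → 0
12 → none → 0
13 → none → 0
23 → 16 → 1
16 → none → 0
30 → 25 → 1
25 → none → 0
40 → none → 0
Sum: 3 + 0 + 0 + 0 + 0 + 0 + 1 + 0 + 1 + 0 + 0 = 5

Out-of-order pairs: 5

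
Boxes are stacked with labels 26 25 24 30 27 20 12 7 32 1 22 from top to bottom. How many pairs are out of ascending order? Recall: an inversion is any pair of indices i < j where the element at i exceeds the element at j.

Count, for each position, how many later elements it exceeds:
26: 7
25: 6
24: 5
30: 6
27: 5
20: 3
12: 2
7: 1
32: 2
1: 0
22: 0
Sum: 7 + 6 + 5 + 6 + 5 + 3 + 2 + 1 + 2 + 0 + 0 = 37

37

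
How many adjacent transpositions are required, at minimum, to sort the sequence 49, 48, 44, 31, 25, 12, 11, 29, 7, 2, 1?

The minimum number of adjacent swaps to sort an array equals its inversion count, since every such swap removes exactly one inversion.
Count inversions — for each element, later elements that are smaller:
49: 48, 44, 31, 25, 12, 11, 29, 7, 2, 1 → 10
48: 44, 31, 25, 12, 11, 29, 7, 2, 1 → 9
44: 31, 25, 12, 11, 29, 7, 2, 1 → 8
31: 25, 12, 11, 29, 7, 2, 1 → 7
25: 12, 11, 7, 2, 1 → 5
12: 11, 7, 2, 1 → 4
11: 7, 2, 1 → 3
29: 7, 2, 1 → 3
7: 2, 1 → 2
2: 1 → 1
1: none → 0
Total inversions: 10 + 9 + 8 + 7 + 5 + 4 + 3 + 3 + 2 + 1 + 0 = 52

52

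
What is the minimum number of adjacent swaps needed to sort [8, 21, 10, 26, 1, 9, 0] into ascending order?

Minimum adjacent swaps = number of inversions (each swap of adjacent out-of-order elements removes one inversion and no swap can remove more).
Count inversions — for each element, later elements that are smaller:
8: 1, 0 → 2
21: 10, 1, 9, 0 → 4
10: 1, 9, 0 → 3
26: 1, 9, 0 → 3
1: 0 → 1
9: 0 → 1
0: none → 0
Total inversions: 2 + 4 + 3 + 3 + 1 + 1 + 0 = 14

14 swaps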